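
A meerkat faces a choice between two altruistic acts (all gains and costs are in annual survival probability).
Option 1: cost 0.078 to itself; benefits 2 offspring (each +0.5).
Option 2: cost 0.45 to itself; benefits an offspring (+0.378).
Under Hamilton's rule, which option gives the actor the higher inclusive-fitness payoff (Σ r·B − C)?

Option 1: r to an offspring = 0.5.
Option 1: Σ r·B − C = (2·0.5·0.5) − 0.078 = 0.422.
Option 2: r to an offspring = 0.5.
Option 2: Σ r·B − C = (1·0.5·0.378) − 0.45 = -0.261.
Option 1 has the higher net inclusive-fitness payoff.

Option 1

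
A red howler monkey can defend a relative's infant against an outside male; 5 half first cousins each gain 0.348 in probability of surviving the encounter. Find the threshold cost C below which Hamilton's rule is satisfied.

r to a half first cousin = 0.0625 (half first cousins share one grandparent — one path of length 4: r = (1/2)^4 = 1/16).
Hamilton's rule: n·r·B > C, so the trait is favored while C < n·r·B = 5·0.0625·0.348 = 0.10875.

0.10875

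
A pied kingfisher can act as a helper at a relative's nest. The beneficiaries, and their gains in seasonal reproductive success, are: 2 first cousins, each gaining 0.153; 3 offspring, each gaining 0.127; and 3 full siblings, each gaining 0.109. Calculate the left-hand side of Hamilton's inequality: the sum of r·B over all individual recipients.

0.39225

r to a first cousin = 0.125 (first cousins share one grandparent pair — two paths of length 4: r = 2·(1/2)^4 = 1/8).
r to an offspring = 0.5 (one parent–offspring link: r = (1/2)^1 = 1/2).
r to a full sibling = 0.5 (full sibs share both parents — two paths of length 2: r = 2·(1/2)^2 = 1/2).
Summing one r·B term per recipient: 2·0.125·0.153 + 3·0.5·0.127 + 3·0.5·0.109 = 0.39225.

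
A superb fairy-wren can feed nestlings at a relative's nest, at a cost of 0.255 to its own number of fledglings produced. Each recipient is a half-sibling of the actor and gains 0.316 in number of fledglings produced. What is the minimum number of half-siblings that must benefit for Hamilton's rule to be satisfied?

4

r to a half-sibling = 0.25 (half-sibs share one parent — one path of length 2: r = (1/2)^2 = 1/4).
Hamilton's rule: n·r·B > C  ⇒  n > C/(r·B) = 0.255/(0.25·0.316) = 3.228.
The smallest integer exceeding 3.228 is 4.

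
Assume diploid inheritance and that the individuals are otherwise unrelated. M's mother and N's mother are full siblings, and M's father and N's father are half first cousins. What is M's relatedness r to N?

Wright's path rule: contributions from independent ancestry routes add.
M and N are related in two ways: first cousins through their mothers (r = 1/8) and half second cousins through their fathers (r = 1/64).
r = 1/8 + 1/64 = 9/64 = 0.140625.

0.140625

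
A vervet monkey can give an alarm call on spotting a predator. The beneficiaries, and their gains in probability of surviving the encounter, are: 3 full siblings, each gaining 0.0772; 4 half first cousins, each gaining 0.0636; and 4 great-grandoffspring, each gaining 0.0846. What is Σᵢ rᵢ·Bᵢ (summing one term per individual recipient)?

r to a full sibling = 1/2 (full sibs share both parents — two paths of length 2: r = 2·(1/2)^2 = 1/2).
r to a half first cousin = 1/16 (half first cousins share one grandparent — one path of length 4: r = (1/2)^4 = 1/16).
r to a great-grandoffspring = 0.125 (three parent–offspring links: r = (1/2)^3 = 1/8).
Summing one r·B term per recipient: 3·0.5·0.0772 + 4·0.0625·0.0636 + 4·0.125·0.0846 = 0.174.

0.174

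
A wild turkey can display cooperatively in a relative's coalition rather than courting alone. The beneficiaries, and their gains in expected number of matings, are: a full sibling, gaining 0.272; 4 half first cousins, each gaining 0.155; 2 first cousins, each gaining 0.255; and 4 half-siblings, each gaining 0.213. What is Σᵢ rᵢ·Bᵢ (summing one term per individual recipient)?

r to a full sibling = 1/2 (full sibs share both parents — two paths of length 2: r = 2·(1/2)^2 = 1/2).
r to a half first cousin = 1/16 (half first cousins share one grandparent — one path of length 4: r = (1/2)^4 = 1/16).
r to a first cousin = 1/8 (first cousins share one grandparent pair — two paths of length 4: r = 2·(1/2)^4 = 1/8).
r to a half-sibling = 0.25 (half-sibs share one parent — one path of length 2: r = (1/2)^2 = 1/4).
Summing one r·B term per recipient: 1·0.5·0.272 + 4·0.0625·0.155 + 2·0.125·0.255 + 4·0.25·0.213 = 0.4515.

0.4515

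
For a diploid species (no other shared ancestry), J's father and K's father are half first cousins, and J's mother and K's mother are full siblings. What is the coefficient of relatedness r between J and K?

With two independent routes of shared ancestry, r is the sum of the two contributions.
J and K are related in two ways: half second cousins through their fathers (r = 1/64) and first cousins through their mothers (r = 1/8).
r = 1/64 + 1/8 = 9/64 = 0.140625.

0.140625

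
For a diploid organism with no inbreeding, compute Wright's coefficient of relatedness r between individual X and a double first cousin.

0.25

Double first cousins share both grandparent pairs — four paths of length 4: r = 4·(1/2)^4 = 1/4.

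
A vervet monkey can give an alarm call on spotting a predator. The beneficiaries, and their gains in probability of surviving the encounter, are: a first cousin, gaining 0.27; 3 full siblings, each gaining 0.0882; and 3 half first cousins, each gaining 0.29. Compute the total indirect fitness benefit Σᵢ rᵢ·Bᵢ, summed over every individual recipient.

r to a first cousin = 1/8 (first cousins share one grandparent pair — two paths of length 4: r = 2·(1/2)^4 = 1/8).
r to a full sibling = 0.5 (full sibs share both parents — two paths of length 2: r = 2·(1/2)^2 = 1/2).
r to a half first cousin = 1/16 (half first cousins share one grandparent — one path of length 4: r = (1/2)^4 = 1/16).
Summing one r·B term per recipient: 1·0.125·0.27 + 3·0.5·0.0882 + 3·0.0625·0.29 = 0.220425.

0.220425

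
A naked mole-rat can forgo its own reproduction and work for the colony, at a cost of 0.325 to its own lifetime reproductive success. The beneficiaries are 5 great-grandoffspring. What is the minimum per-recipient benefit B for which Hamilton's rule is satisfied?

r to a great-grandoffspring = 0.125 (three parent–offspring links: r = (1/2)^3 = 1/8).
Hamilton's rule with n recipients of equal r: n·r·B > C, so B > C/(n·r) = 0.325/(5·0.125) = 0.52.

0.52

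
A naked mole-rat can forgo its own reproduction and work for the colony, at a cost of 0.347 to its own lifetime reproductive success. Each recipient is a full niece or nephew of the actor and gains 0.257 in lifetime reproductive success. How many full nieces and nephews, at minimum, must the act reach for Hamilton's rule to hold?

r to a full niece or nephew = 1/4 (full aunt/uncle↔niece/nephew: two paths of length 3 through the shared grandparent pair: r = 2·(1/2)^3 = 1/4).
Hamilton's rule: n·r·B > C  ⇒  n > C/(r·B) = 0.347/(0.25·0.257) = 5.401.
The smallest integer exceeding 5.401 is 6.

6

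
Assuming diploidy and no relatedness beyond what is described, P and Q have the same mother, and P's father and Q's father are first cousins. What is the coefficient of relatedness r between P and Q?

Relatedness sums over independent paths through distinct common ancestors.
P and Q are related in two ways: half-sibs through their shared mother (r = 1/4) and second cousins through their fathers (r = 1/32).
r = 1/4 + 1/32 = 9/32 = 0.28125.

0.28125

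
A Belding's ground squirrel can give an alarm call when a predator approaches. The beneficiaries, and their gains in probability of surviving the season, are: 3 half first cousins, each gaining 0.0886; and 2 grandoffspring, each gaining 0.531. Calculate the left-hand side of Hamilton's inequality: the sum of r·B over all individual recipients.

0.2821125

r to a half first cousin = 1/16 (half first cousins share one grandparent — one path of length 4: r = (1/2)^4 = 1/16).
r to a grandoffspring = 0.25 (two parent–offspring links: r = (1/2)^2 = 1/4).
Summing one r·B term per recipient: 3·0.0625·0.0886 + 2·0.25·0.531 = 0.2821125.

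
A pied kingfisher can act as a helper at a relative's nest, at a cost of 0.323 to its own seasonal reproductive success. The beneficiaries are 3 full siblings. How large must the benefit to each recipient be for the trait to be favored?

0.2153

r to a full sibling = 1/2 (full sibs share both parents — two paths of length 2: r = 2·(1/2)^2 = 1/2).
Hamilton's rule with n recipients of equal r: n·r·B > C, so B > C/(n·r) = 0.323/(3·0.5) = 0.2153.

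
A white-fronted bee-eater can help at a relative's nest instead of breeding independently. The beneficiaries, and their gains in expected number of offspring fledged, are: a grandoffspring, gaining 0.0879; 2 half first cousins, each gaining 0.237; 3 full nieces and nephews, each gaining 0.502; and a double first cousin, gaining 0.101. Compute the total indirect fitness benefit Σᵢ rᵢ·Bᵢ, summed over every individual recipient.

r to a grandoffspring = 1/4 (two parent–offspring links: r = (1/2)^2 = 1/4).
r to a half first cousin = 0.0625 (half first cousins share one grandparent — one path of length 4: r = (1/2)^4 = 1/16).
r to a full niece or nephew = 0.25 (full aunt/uncle↔niece/nephew: two paths of length 3 through the shared grandparent pair: r = 2·(1/2)^3 = 1/4).
r to a double first cousin = 0.25 (double first cousins share both grandparent pairs — four paths of length 4: r = 4·(1/2)^4 = 1/4).
Summing one r·B term per recipient: 1·0.25·0.0879 + 2·0.0625·0.237 + 3·0.25·0.502 + 1·0.25·0.101 = 0.45335.

0.45335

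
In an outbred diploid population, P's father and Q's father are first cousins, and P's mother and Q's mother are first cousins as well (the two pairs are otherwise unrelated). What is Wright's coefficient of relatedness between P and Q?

Independent pedigree routes through distinct common ancestors add.
P and Q are related in two ways: second cousins through their fathers (r = 1/32) and second cousins through their mothers (r = 1/32).
r = 1/32 + 1/32 = 1/16 = 0.0625.

0.0625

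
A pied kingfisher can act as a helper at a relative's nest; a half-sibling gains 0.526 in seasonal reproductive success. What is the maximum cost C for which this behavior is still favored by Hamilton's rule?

r to a half-sibling = 0.25 (half-sibs share one parent — one path of length 2: r = (1/2)^2 = 1/4).
Hamilton's rule: n·r·B > C, so the trait is favored while C < n·r·B = 1·0.25·0.526 = 0.1315.

0.1315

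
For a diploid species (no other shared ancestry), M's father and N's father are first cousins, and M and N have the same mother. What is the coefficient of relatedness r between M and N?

Relatedness sums over independent paths through distinct common ancestors.
M and N are related in two ways: second cousins through their fathers (r = 1/32) and half-sibs through their shared mother (r = 1/4).
r = 1/32 + 1/4 = 0.28125.

0.28125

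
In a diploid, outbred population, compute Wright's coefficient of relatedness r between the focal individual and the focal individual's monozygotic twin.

Each parent–offspring link contributes a factor of 1/2, and independent paths through distinct common ancestors add.
Monozygotic twins share every allele identical by descent: r = 1.

1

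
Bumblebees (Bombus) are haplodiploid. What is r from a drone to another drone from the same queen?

Haploid brothers each carry a random half of the queen's diploid genome, so on average they share half: r = 1/2.

0.5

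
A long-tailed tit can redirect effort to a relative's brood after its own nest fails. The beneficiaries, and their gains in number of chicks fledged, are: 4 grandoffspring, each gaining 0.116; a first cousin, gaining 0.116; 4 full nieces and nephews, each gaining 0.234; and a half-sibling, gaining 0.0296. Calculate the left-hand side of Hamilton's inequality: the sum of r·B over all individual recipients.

0.3719

r to a grandoffspring = 1/4 (two parent–offspring links: r = (1/2)^2 = 1/4).
r to a first cousin = 1/8 (first cousins share one grandparent pair — two paths of length 4: r = 2·(1/2)^4 = 1/8).
r to a full niece or nephew = 1/4 (full aunt/uncle↔niece/nephew: two paths of length 3 through the shared grandparent pair: r = 2·(1/2)^3 = 1/4).
r to a half-sibling = 1/4 (half-sibs share one parent — one path of length 2: r = (1/2)^2 = 1/4).
Summing one r·B term per recipient: 4·0.25·0.116 + 1·0.125·0.116 + 4·0.25·0.234 + 1·0.25·0.0296 = 0.3719.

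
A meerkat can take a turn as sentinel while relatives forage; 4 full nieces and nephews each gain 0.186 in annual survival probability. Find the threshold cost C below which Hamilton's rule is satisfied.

0.186

r to a full niece or nephew = 0.25 (full aunt/uncle↔niece/nephew: two paths of length 3 through the shared grandparent pair: r = 2·(1/2)^3 = 1/4).
Hamilton's rule: n·r·B > C, so the trait is favored while C < n·r·B = 4·0.25·0.186 = 0.186.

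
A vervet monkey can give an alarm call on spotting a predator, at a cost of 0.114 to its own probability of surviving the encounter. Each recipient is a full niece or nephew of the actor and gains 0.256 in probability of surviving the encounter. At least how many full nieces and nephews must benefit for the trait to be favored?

2

r to a full niece or nephew = 0.25 (full aunt/uncle↔niece/nephew: two paths of length 3 through the shared grandparent pair: r = 2·(1/2)^3 = 1/4).
Hamilton's rule: n·r·B > C  ⇒  n > C/(r·B) = 0.114/(0.25·0.256) = 1.781.
The smallest integer exceeding 1.781 is 2.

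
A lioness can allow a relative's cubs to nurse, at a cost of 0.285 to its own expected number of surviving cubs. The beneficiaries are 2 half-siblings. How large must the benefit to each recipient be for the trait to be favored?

r to a half-sibling = 0.25 (half-sibs share one parent — one path of length 2: r = (1/2)^2 = 1/4).
Hamilton's rule with n recipients of equal r: n·r·B > C, so B > C/(n·r) = 0.285/(2·0.25) = 0.57.

0.57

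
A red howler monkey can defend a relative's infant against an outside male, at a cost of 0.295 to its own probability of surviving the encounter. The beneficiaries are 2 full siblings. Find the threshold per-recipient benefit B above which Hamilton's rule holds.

0.295

r to a full sibling = 0.5 (full sibs share both parents — two paths of length 2: r = 2·(1/2)^2 = 1/2).
Hamilton's rule with n recipients of equal r: n·r·B > C, so B > C/(n·r) = 0.295/(2·0.5) = 0.295.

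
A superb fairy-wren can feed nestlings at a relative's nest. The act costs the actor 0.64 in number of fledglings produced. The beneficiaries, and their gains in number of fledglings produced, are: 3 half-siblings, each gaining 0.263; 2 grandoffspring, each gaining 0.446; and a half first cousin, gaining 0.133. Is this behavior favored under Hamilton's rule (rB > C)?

Hamilton's rule: the trait is favored when the sum of r·B over every recipient exceeds the actor's cost C.
r to a half-sibling = 0.25 (half-sibs share one parent — one path of length 2: r = (1/2)^2 = 1/4).
r to a grandoffspring = 1/4 (two parent–offspring links: r = (1/2)^2 = 1/4).
r to a half first cousin = 0.0625 (half first cousins share one grandparent — one path of length 4: r = (1/2)^4 = 1/16).
Summing one r·B term per recipient: 3·0.25·0.263 + 2·0.25·0.446 + 1·0.0625·0.133 = 0.4285625.
0.4285625 < 0.64: the indirect benefit is less than the cost.

No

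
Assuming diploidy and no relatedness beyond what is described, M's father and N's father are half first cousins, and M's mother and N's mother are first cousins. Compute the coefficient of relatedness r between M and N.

0.046875

Wright's path rule: contributions from independent ancestry routes add.
M and N are related in two ways: half second cousins through their fathers (r = 1/64) and second cousins through their mothers (r = 1/32).
r = 1/64 + 1/32 = 3/64 = 0.046875.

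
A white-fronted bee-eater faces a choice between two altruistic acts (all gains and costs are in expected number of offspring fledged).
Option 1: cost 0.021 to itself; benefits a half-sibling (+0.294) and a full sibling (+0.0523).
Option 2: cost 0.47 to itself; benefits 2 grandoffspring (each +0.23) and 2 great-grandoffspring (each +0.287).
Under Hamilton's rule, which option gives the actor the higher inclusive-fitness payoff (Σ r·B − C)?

Option 1: r to a half-sibling = 0.25.
Option 1: r to a full sibling = 0.5.
Option 1: Σ r·B − C = (1·0.25·0.294 + 1·0.5·0.0523) − 0.021 = 0.07865.
Option 2: r to a grandoffspring = 0.25.
Option 2: r to a great-grandoffspring = 0.125.
Option 2: Σ r·B − C = (2·0.25·0.23 + 2·0.125·0.287) − 0.47 = -0.28325.
Option 1 has the higher net inclusive-fitness payoff.

Option 1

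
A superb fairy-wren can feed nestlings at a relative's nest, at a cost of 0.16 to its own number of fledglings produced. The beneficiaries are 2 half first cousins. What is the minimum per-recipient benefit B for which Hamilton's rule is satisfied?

1.28

r to a half first cousin = 1/16 (half first cousins share one grandparent — one path of length 4: r = (1/2)^4 = 1/16).
Hamilton's rule with n recipients of equal r: n·r·B > C, so B > C/(n·r) = 0.16/(2·0.0625) = 1.28.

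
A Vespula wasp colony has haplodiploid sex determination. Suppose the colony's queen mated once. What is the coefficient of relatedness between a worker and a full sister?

0.75

Haplodiploid full sisters inherit their father's entire haploid genome identically (contributing 1/2) and on average half of their mother's contribution (1/2 · 1/2 = 1/4); r = 1/2 + 1/4 = 3/4.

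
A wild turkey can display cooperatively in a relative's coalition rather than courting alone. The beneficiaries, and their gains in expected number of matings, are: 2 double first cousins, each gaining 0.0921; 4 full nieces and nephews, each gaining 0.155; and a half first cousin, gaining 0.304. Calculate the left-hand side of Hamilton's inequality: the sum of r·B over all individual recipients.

r to a double first cousin = 0.25 (double first cousins share both grandparent pairs — four paths of length 4: r = 4·(1/2)^4 = 1/4).
r to a full niece or nephew = 0.25 (full aunt/uncle↔niece/nephew: two paths of length 3 through the shared grandparent pair: r = 2·(1/2)^3 = 1/4).
r to a half first cousin = 0.0625 (half first cousins share one grandparent — one path of length 4: r = (1/2)^4 = 1/16).
Summing one r·B term per recipient: 2·0.25·0.0921 + 4·0.25·0.155 + 1·0.0625·0.304 = 0.22005.

0.22005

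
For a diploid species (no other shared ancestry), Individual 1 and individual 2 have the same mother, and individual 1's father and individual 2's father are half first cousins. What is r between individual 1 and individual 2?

0.265625

With two independent routes of shared ancestry, r is the sum of the two contributions.
Individual 1 and individual 2 are related in two ways: half-sibs through their shared mother (r = 1/4) and half second cousins through their fathers (r = 1/64).
r = 1/4 + 1/64 = 0.265625.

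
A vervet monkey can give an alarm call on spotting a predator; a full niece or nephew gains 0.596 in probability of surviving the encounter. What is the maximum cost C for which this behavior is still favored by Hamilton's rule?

r to a full niece or nephew = 1/4 (full aunt/uncle↔niece/nephew: two paths of length 3 through the shared grandparent pair: r = 2·(1/2)^3 = 1/4).
Hamilton's rule: n·r·B > C, so the trait is favored while C < n·r·B = 1·0.25·0.596 = 0.149.

0.149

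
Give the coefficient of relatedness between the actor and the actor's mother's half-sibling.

0.125

Each parent–offspring link contributes a factor of 1/2, and independent paths through distinct common ancestors add.
Half-aunt/uncle↔niece/nephew: one path of length 3: r = (1/2)^3 = 1/8.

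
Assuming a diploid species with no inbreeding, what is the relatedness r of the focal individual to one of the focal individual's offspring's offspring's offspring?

0.125

Each parent–offspring link contributes a factor of 1/2, and independent paths through distinct common ancestors add.
Three parent–offspring links: r = (1/2)^3 = 1/8.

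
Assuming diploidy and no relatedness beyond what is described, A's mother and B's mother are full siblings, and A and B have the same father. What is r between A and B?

0.375

Wright's path rule: contributions from independent ancestry routes add.
A and B are related in two ways: first cousins through their mothers (r = 1/8) and half-sibs through their shared father (r = 1/4).
r = 1/8 + 1/4 = 0.375.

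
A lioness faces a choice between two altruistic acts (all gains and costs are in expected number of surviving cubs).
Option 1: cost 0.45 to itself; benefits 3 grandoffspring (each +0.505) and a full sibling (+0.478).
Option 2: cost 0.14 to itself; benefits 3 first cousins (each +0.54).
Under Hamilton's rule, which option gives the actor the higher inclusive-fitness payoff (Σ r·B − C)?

Option 1: r to a grandoffspring = 0.25.
Option 1: r to a full sibling = 0.5.
Option 1: Σ r·B − C = (3·0.25·0.505 + 1·0.5·0.478) − 0.45 = 0.16775.
Option 2: r to a first cousin = 0.125.
Option 2: Σ r·B − C = (3·0.125·0.54) − 0.14 = 0.0625.
Option 1 has the higher net inclusive-fitness payoff.

Option 1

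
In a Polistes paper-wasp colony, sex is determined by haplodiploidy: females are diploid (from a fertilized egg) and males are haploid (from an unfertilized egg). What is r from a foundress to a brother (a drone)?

0.25

Her haploid brother carries none of their father's genes and a random half of their mother's genome; that half matches the maternal half of her own genome with probability 1/2: r = 1/2 · 1/2 = 1/4.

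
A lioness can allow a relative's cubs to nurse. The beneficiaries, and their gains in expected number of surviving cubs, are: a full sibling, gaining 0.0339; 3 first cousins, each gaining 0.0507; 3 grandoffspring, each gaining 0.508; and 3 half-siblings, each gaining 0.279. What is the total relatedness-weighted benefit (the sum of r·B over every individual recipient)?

r to a full sibling = 1/2 (full sibs share both parents — two paths of length 2: r = 2·(1/2)^2 = 1/2).
r to a first cousin = 1/8 (first cousins share one grandparent pair — two paths of length 4: r = 2·(1/2)^4 = 1/8).
r to a grandoffspring = 0.25 (two parent–offspring links: r = (1/2)^2 = 1/4).
r to a half-sibling = 0.25 (half-sibs share one parent — one path of length 2: r = (1/2)^2 = 1/4).
Summing one r·B term per recipient: 1·0.5·0.0339 + 3·0.125·0.0507 + 3·0.25·0.508 + 3·0.25·0.279 = 0.6262125.

0.6262125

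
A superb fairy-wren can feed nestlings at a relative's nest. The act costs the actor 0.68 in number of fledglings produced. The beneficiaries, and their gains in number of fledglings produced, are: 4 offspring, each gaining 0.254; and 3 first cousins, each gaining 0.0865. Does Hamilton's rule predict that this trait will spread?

Hamilton's rule: the trait is favored when the sum of r·B over every recipient exceeds the actor's cost C.
r to an offspring = 0.5 (one parent–offspring link: r = (1/2)^1 = 1/2).
r to a first cousin = 1/8 (first cousins share one grandparent pair — two paths of length 4: r = 2·(1/2)^4 = 1/8).
Summing one r·B term per recipient: 4·0.5·0.254 + 3·0.125·0.0865 = 0.5404375.
0.5404375 < 0.68: the indirect benefit is less than the cost.

No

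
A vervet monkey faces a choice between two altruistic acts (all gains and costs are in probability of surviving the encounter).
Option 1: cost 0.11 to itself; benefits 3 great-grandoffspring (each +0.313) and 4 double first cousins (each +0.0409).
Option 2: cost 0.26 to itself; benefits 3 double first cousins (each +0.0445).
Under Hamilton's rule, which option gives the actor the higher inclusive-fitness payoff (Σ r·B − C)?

Option 1: r to a great-grandoffspring = 0.125.
Option 1: r to a double first cousin = 0.25.
Option 1: Σ r·B − C = (3·0.125·0.313 + 4·0.25·0.0409) − 0.11 = 0.048275.
Option 2: r to a double first cousin = 0.25.
Option 2: Σ r·B − C = (3·0.25·0.0445) − 0.26 = -0.226625.
Option 1 has the higher net inclusive-fitness payoff.

Option 1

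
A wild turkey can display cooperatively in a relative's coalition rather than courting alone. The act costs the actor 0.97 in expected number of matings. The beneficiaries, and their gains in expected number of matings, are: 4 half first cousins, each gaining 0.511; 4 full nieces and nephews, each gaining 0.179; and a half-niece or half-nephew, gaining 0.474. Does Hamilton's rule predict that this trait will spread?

No

Hamilton's rule: the trait is favored when the sum of r·B over every recipient exceeds the actor's cost C.
r to a half first cousin = 1/16 (half first cousins share one grandparent — one path of length 4: r = (1/2)^4 = 1/16).
r to a full niece or nephew = 0.25 (full aunt/uncle↔niece/nephew: two paths of length 3 through the shared grandparent pair: r = 2·(1/2)^3 = 1/4).
r to a half-niece or half-nephew = 0.125 (half-aunt/uncle↔niece/nephew: one path of length 3: r = (1/2)^3 = 1/8).
Summing one r·B term per recipient: 4·0.0625·0.511 + 4·0.25·0.179 + 1·0.125·0.474 = 0.366.
0.366 < 0.97: the indirect benefit is less than the cost.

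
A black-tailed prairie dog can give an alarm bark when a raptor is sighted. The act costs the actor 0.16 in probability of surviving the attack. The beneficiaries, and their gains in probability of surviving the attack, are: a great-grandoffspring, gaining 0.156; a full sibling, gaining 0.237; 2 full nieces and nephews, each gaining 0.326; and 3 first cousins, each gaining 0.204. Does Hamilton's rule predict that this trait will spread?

Hamilton's rule: the trait is favored when the sum of r·B over every recipient exceeds the actor's cost C.
r to a great-grandoffspring = 0.125 (three parent–offspring links: r = (1/2)^3 = 1/8).
r to a full sibling = 0.5 (full sibs share both parents — two paths of length 2: r = 2·(1/2)^2 = 1/2).
r to a full niece or nephew = 1/4 (full aunt/uncle↔niece/nephew: two paths of length 3 through the shared grandparent pair: r = 2·(1/2)^3 = 1/4).
r to a first cousin = 0.125 (first cousins share one grandparent pair — two paths of length 4: r = 2·(1/2)^4 = 1/8).
Summing one r·B term per recipient: 1·0.125·0.156 + 1·0.5·0.237 + 2·0.25·0.326 + 3·0.125·0.204 = 0.3775.
0.3775 > 0.16: the indirect benefit exceeds the cost.

Yes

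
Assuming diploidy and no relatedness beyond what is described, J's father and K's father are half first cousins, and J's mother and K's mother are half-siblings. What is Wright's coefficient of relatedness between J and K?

Relatedness sums over independent paths through distinct common ancestors.
J and K are related in two ways: half second cousins through their fathers (r = 1/64) and half first cousins through their mothers (r = 1/16).
r = 1/64 + 1/16 = 0.078125.

0.078125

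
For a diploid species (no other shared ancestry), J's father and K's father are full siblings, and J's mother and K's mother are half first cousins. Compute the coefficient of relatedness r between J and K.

0.140625

Wright's path rule: contributions from independent ancestry routes add.
J and K are related in two ways: first cousins through their fathers (r = 1/8) and half second cousins through their mothers (r = 1/64).
r = 1/8 + 1/64 = 9/64 = 0.140625.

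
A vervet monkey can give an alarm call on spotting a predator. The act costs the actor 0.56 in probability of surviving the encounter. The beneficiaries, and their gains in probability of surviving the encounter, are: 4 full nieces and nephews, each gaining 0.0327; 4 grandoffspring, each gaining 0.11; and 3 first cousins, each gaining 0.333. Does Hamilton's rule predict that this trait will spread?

No

Hamilton's rule: the trait is favored when the sum of r·B over every recipient exceeds the actor's cost C.
r to a full niece or nephew = 1/4 (full aunt/uncle↔niece/nephew: two paths of length 3 through the shared grandparent pair: r = 2·(1/2)^3 = 1/4).
r to a grandoffspring = 1/4 (two parent–offspring links: r = (1/2)^2 = 1/4).
r to a first cousin = 0.125 (first cousins share one grandparent pair — two paths of length 4: r = 2·(1/2)^4 = 1/8).
Summing one r·B term per recipient: 4·0.25·0.0327 + 4·0.25·0.11 + 3·0.125·0.333 = 0.267575.
0.267575 < 0.56: the indirect benefit is less than the cost.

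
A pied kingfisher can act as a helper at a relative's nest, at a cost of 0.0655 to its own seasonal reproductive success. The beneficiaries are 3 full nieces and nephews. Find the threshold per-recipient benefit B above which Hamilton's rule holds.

0.0873

r to a full niece or nephew = 1/4 (full aunt/uncle↔niece/nephew: two paths of length 3 through the shared grandparent pair: r = 2·(1/2)^3 = 1/4).
Hamilton's rule with n recipients of equal r: n·r·B > C, so B > C/(n·r) = 0.0655/(3·0.25) = 0.0873.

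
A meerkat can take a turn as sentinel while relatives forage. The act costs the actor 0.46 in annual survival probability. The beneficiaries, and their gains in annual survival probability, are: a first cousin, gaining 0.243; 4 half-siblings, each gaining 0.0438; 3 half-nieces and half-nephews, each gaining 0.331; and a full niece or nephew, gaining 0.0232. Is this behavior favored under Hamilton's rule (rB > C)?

Hamilton's rule: the trait is favored when the sum of r·B over every recipient exceeds the actor's cost C.
r to a first cousin = 1/8 (first cousins share one grandparent pair — two paths of length 4: r = 2·(1/2)^4 = 1/8).
r to a half-sibling = 0.25 (half-sibs share one parent — one path of length 2: r = (1/2)^2 = 1/4).
r to a half-niece or half-nephew = 0.125 (half-aunt/uncle↔niece/nephew: one path of length 3: r = (1/2)^3 = 1/8).
r to a full niece or nephew = 0.25 (full aunt/uncle↔niece/nephew: two paths of length 3 through the shared grandparent pair: r = 2·(1/2)^3 = 1/4).
Summing one r·B term per recipient: 1·0.125·0.243 + 4·0.25·0.0438 + 3·0.125·0.331 + 1·0.25·0.0232 = 0.2041.
0.2041 < 0.46: the indirect benefit is less than the cost.

No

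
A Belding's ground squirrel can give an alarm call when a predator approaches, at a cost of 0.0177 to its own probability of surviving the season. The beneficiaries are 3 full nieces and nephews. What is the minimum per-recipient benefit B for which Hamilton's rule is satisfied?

0.0236

r to a full niece or nephew = 1/4 (full aunt/uncle↔niece/nephew: two paths of length 3 through the shared grandparent pair: r = 2·(1/2)^3 = 1/4).
Hamilton's rule with n recipients of equal r: n·r·B > C, so B > C/(n·r) = 0.0177/(3·0.25) = 0.0236.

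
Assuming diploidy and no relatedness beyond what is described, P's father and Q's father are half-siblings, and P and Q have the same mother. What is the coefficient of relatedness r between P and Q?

0.3125

With two independent routes of shared ancestry, r is the sum of the two contributions.
P and Q are related in two ways: half first cousins through their fathers (r = 1/16) and half-sibs through their shared mother (r = 1/4).
r = 1/16 + 1/4 = 0.3125.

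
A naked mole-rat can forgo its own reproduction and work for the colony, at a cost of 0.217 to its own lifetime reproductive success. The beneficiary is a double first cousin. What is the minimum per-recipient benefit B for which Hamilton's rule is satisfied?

0.868

r to a double first cousin = 0.25 (double first cousins share both grandparent pairs — four paths of length 4: r = 4·(1/2)^4 = 1/4).
Hamilton's rule with n recipients of equal r: n·r·B > C, so B > C/(n·r) = 0.217/(1·0.25) = 0.868.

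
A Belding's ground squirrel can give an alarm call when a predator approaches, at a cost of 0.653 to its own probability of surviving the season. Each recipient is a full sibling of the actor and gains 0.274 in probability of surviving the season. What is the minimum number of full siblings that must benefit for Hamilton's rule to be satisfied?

r to a full sibling = 0.5 (full sibs share both parents — two paths of length 2: r = 2·(1/2)^2 = 1/2).
Hamilton's rule: n·r·B > C  ⇒  n > C/(r·B) = 0.653/(0.5·0.274) = 4.766.
The smallest integer exceeding 4.766 is 5.

5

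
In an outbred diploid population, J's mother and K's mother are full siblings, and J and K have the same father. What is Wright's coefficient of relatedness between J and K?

0.375

Independent pedigree routes through distinct common ancestors add.
J and K are related in two ways: first cousins through their mothers (r = 1/8) and half-sibs through their shared father (r = 1/4).
r = 1/8 + 1/4 = 0.375.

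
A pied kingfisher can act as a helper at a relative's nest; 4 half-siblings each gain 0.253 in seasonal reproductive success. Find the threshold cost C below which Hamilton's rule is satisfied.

r to a half-sibling = 0.25 (half-sibs share one parent — one path of length 2: r = (1/2)^2 = 1/4).
Hamilton's rule: n·r·B > C, so the trait is favored while C < n·r·B = 4·0.25·0.253 = 0.253.

0.253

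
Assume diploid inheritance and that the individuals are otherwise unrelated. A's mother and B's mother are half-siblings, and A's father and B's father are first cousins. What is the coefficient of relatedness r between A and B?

0.09375

With two independent routes of shared ancestry, r is the sum of the two contributions.
A and B are related in two ways: half first cousins through their mothers (r = 1/16) and second cousins through their fathers (r = 1/32).
r = 1/16 + 1/32 = 3/32 = 0.09375.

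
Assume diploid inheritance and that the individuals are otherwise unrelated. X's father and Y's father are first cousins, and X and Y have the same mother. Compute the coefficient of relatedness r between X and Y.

With two independent routes of shared ancestry, r is the sum of the two contributions.
X and Y are related in two ways: second cousins through their fathers (r = 1/32) and half-sibs through their shared mother (r = 1/4).
r = 1/32 + 1/4 = 0.28125.

0.28125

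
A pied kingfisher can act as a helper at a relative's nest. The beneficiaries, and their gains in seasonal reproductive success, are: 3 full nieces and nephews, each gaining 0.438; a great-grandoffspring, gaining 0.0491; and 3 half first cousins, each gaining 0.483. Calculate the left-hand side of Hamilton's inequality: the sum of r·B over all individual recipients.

r to a full niece or nephew = 0.25 (full aunt/uncle↔niece/nephew: two paths of length 3 through the shared grandparent pair: r = 2·(1/2)^3 = 1/4).
r to a great-grandoffspring = 0.125 (three parent–offspring links: r = (1/2)^3 = 1/8).
r to a half first cousin = 0.0625 (half first cousins share one grandparent — one path of length 4: r = (1/2)^4 = 1/16).
Summing one r·B term per recipient: 3·0.25·0.438 + 1·0.125·0.0491 + 3·0.0625·0.483 = 0.4252.

0.4252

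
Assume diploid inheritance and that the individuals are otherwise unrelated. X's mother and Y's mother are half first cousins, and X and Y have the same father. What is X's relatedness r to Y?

0.265625

Wright's path rule: contributions from independent ancestry routes add.
X and Y are related in two ways: half second cousins through their mothers (r = 1/64) and half-sibs through their shared father (r = 1/4).
r = 1/64 + 1/4 = 17/64 = 0.265625.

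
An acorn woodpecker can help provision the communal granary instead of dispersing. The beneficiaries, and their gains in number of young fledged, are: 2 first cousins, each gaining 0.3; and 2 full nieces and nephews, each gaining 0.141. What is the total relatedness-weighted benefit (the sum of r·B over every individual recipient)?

0.1455

r to a first cousin = 1/8 (first cousins share one grandparent pair — two paths of length 4: r = 2·(1/2)^4 = 1/8).
r to a full niece or nephew = 0.25 (full aunt/uncle↔niece/nephew: two paths of length 3 through the shared grandparent pair: r = 2·(1/2)^3 = 1/4).
Summing one r·B term per recipient: 2·0.125·0.3 + 2·0.25·0.141 = 0.1455.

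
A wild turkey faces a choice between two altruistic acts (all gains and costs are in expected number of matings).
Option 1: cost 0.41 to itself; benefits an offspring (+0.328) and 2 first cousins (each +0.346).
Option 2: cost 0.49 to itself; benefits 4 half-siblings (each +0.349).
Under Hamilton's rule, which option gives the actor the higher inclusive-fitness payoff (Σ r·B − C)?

Option 1: r to an offspring = 0.5.
Option 1: r to a first cousin = 0.125.
Option 1: Σ r·B − C = (1·0.5·0.328 + 2·0.125·0.346) − 0.41 = -0.1595.
Option 2: r to a half-sibling = 0.25.
Option 2: Σ r·B − C = (4·0.25·0.349) − 0.49 = -0.141.
Option 2 has the higher net inclusive-fitness payoff.

Option 2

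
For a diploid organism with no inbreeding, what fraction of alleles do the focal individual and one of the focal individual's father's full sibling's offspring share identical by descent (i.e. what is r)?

0.125

Each parent–offspring link contributes a factor of 1/2, and independent paths through distinct common ancestors add.
First cousins share one grandparent pair — two paths of length 4: r = 2·(1/2)^4 = 1/8.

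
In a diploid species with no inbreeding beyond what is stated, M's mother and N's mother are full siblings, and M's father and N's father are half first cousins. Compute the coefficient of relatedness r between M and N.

0.140625

Wright's path rule: contributions from independent ancestry routes add.
M and N are related in two ways: first cousins through their mothers (r = 1/8) and half second cousins through their fathers (r = 1/64).
r = 1/8 + 1/64 = 9/64 = 0.140625.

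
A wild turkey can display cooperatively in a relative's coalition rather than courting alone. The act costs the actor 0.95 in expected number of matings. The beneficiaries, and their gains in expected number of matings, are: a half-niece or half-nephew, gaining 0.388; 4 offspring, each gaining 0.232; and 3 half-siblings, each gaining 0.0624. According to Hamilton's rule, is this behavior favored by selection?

Hamilton's rule: the trait is favored when the sum of r·B over every recipient exceeds the actor's cost C.
r to a half-niece or half-nephew = 0.125 (half-aunt/uncle↔niece/nephew: one path of length 3: r = (1/2)^3 = 1/8).
r to an offspring = 1/2 (one parent–offspring link: r = (1/2)^1 = 1/2).
r to a half-sibling = 0.25 (half-sibs share one parent — one path of length 2: r = (1/2)^2 = 1/4).
Summing one r·B term per recipient: 1·0.125·0.388 + 4·0.5·0.232 + 3·0.25·0.0624 = 0.5593.
0.5593 < 0.95: the indirect benefit is less than the cost.

No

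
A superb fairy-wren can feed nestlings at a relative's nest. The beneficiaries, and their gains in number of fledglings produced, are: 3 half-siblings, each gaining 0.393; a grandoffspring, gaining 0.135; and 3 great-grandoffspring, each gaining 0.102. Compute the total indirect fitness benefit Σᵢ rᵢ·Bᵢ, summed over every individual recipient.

0.36675

r to a half-sibling = 1/4 (half-sibs share one parent — one path of length 2: r = (1/2)^2 = 1/4).
r to a grandoffspring = 1/4 (two parent–offspring links: r = (1/2)^2 = 1/4).
r to a great-grandoffspring = 1/8 (three parent–offspring links: r = (1/2)^3 = 1/8).
Summing one r·B term per recipient: 3·0.25·0.393 + 1·0.25·0.135 + 3·0.125·0.102 = 0.36675.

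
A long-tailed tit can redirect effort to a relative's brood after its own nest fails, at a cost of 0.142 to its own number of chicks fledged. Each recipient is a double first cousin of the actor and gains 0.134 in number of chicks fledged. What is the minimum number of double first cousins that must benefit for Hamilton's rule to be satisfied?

5

r to a double first cousin = 0.25 (double first cousins share both grandparent pairs — four paths of length 4: r = 4·(1/2)^4 = 1/4).
Hamilton's rule: n·r·B > C  ⇒  n > C/(r·B) = 0.142/(0.25·0.134) = 4.239.
The smallest integer exceeding 4.239 is 5.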